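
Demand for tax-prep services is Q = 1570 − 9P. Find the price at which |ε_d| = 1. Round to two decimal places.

For linear demand Q = a − bP, ε = −bP/(a − bP). |ε| = 1 when bP = a − bP, i.e. P = a/(2b).
P = 1570/(2·9) = 1570/18 = 87.2222.

87.22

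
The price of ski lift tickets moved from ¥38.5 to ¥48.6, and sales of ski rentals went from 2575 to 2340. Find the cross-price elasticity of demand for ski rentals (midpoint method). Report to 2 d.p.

ΔQ_x = 2340 − 2575 = -235; ΔP_y = 48.6 − 38.5 = 10.1.
Midpoints: P̄_y = 43.55, Q̄_x = 2457.5.
ε_xy = (ΔQ_x/ΔP_y)(P̄_y/Q̄_x) = (-235/10.1)(43.55/2457.5).

-0.41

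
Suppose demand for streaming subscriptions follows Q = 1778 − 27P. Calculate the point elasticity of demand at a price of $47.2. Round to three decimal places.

At P = 47.2, Q = 503.600.
dQ/dP = −27.
ε = (dQ/dP)(P/Q) = (-27)(47.2/503.600).

-2.531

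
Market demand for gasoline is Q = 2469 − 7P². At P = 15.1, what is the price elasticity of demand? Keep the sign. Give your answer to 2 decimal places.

-3.66

At P = 15.1, Q = 872.930.
dQ/dP = −14P = -211.400.
ε = (dQ/dP)(P/Q) = (-211.400)(15.1/872.930).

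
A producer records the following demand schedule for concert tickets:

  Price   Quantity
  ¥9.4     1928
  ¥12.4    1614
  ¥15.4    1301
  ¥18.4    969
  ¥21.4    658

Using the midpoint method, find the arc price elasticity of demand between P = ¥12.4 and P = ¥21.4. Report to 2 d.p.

At P = 12.4, Q = 1614; at P = 21.4, Q = 658.
ΔQ = -956, ΔP = 9.0. Midpoints: P̄ = 16.90, Q̄ = 1136.0.
ε = (ΔQ/ΔP)(P̄/Q̄) = (-956/9.0)(16.90/1136.0).

-1.58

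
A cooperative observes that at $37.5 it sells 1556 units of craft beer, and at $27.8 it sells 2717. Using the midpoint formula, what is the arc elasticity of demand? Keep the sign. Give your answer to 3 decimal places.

ΔQ = 2717 − 1556 = 1161; ΔP = 27.8 − 37.5 = -9.7.
Midpoints: P̄ = 32.65, Q̄ = 2136.5.
ε = (ΔQ/ΔP)(P̄/Q̄) = (1161/-9.7)(32.65/2136.5).

-1.829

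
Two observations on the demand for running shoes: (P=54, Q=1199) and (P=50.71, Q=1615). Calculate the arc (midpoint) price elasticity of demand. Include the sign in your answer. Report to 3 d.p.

ΔQ = 1615 − 1199 = 416; ΔP = 50.71 − 54 = -3.29.
Midpoints: P̄ = 52.36, Q̄ = 1407.0.
ε = (ΔQ/ΔP)(P̄/Q̄) = (416/-3.29)(52.36/1407.0).

-4.705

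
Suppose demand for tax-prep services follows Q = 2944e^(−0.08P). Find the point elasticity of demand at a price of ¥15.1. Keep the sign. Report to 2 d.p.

At P = 15.1, Q = 879.650.
dQ/dP = −0.08·2944e^(−0.08P) = −0.08Q = -70.372.
ε = (dQ/dP)(P/Q) = (-70.372)(15.1/879.650).
|ε| > 1, so demand is elastic at this price.

-1.21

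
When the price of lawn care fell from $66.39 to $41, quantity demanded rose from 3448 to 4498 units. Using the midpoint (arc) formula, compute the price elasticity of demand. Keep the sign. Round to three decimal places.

ΔQ = 4498 − 3448 = 1050; ΔP = 41 − 66.39 = -25.39.
Midpoints: P̄ = 53.70, Q̄ = 3973.0.
ε = (ΔQ/ΔP)(P̄/Q̄) = (1050/-25.39)(53.70/3973.0).

-0.559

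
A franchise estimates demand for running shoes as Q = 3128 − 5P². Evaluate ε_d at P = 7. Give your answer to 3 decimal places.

-0.170

At P = 7, Q = 2883.
dQ/dP = −10P = -70.
ε = (dQ/dP)(P/Q) = (-70)(7/2883).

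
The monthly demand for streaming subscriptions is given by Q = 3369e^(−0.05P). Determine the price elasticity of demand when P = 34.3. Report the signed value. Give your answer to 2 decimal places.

-1.72

At P = 34.3, Q = 606.298.
dQ/dP = −0.05·3369e^(−0.05P) = −0.05Q = -30.315.
ε = (dQ/dP)(P/Q) = (-30.315)(34.3/606.298).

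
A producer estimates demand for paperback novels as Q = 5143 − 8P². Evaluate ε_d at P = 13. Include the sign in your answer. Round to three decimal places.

-0.713

At P = 13, Q = 3791.
dQ/dP = −16P = -208.
ε = (dQ/dP)(P/Q) = (-208)(13/3791).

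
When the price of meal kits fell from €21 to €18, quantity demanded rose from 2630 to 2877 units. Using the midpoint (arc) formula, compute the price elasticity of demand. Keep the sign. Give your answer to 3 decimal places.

-0.583

ΔQ = 2877 − 2630 = 247; ΔP = 18 − 21 = -3.
Midpoints: P̄ = 19.50, Q̄ = 2753.5.
ε = (ΔQ/ΔP)(P̄/Q̄) = (247/-3)(19.50/2753.5).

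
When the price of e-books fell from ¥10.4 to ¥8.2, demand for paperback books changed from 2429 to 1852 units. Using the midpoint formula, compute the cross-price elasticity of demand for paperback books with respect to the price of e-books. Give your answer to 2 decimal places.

ΔQ_x = 1852 − 2429 = -577; ΔP_y = 8.2 − 10.4 = -2.2.
Midpoints: P̄_y = 9.30, Q̄_x = 2140.5.
ε_xy = (ΔQ_x/ΔP_y)(P̄_y/Q̄_x) = (-577/-2.2)(9.30/2140.5).
ε_xy > 0, so the goods are substitutes.

1.14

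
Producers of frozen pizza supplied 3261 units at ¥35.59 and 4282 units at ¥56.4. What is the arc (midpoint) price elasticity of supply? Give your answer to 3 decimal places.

0.598

ΔQ = 4282 − 3261 = 1021; ΔP = 56.4 − 35.59 = 20.81.
Midpoints: P̄ = 46.00, Q̄ = 3771.5.
ε_s = (ΔQ/ΔP)(P̄/Q̄) = (1021/20.81)(46.00/3771.5).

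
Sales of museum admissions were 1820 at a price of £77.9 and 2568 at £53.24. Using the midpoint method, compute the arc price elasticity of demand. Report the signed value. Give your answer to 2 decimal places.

-0.91

ΔQ = 2568 − 1820 = 748; ΔP = 53.24 − 77.9 = -24.66.
Midpoints: P̄ = 65.57, Q̄ = 2194.0.
ε = (ΔQ/ΔP)(P̄/Q̄) = (748/-24.66)(65.57/2194.0).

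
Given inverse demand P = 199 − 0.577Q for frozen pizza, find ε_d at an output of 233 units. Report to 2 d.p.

-0.48

At Q = 233, P = 199 − 0.577(233) = 64.56.
dP/dQ = −0.577, so dQ/dP = 1/(−0.577) = -1.733.
ε = (dQ/dP)(P/Q) = (-1.733)(64.56/233).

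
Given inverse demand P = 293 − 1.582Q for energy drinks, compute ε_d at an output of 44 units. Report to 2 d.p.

At Q = 44, P = 293 − 1.582(44) = 223.39.
dP/dQ = −1.582, so dQ/dP = 1/(−1.582) = -0.632.
ε = (dQ/dP)(P/Q) = (-0.632)(223.39/44).

-3.21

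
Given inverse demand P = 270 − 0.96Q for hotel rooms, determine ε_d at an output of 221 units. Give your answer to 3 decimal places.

At Q = 221, P = 270 − 0.96(221) = 57.84.
dP/dQ = −0.96, so dQ/dP = 1/(−0.96) = -1.042.
ε = (dQ/dP)(P/Q) = (-1.042)(57.84/221).

-0.273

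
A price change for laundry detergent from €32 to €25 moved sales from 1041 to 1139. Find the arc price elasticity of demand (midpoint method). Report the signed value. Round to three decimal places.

ΔQ = 1139 − 1041 = 98; ΔP = 25 − 32 = -7.
Midpoints: P̄ = 28.50, Q̄ = 1090.0.
ε = (ΔQ/ΔP)(P̄/Q̄) = (98/-7)(28.50/1090.0).

-0.366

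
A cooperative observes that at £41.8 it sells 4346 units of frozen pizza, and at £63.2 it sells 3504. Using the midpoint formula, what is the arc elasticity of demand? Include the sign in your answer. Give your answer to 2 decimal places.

-0.53

ΔQ = 3504 − 4346 = -842; ΔP = 63.2 − 41.8 = 21.4.
Midpoints: P̄ = 52.50, Q̄ = 3925.0.
ε = (ΔQ/ΔP)(P̄/Q̄) = (-842/21.4)(52.50/3925.0).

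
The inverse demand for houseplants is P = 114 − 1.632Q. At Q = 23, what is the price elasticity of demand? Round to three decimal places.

-2.037

At Q = 23, P = 114 − 1.632(23) = 76.46.
dP/dQ = −1.632, so dQ/dP = 1/(−1.632) = -0.613.
ε = (dQ/dP)(P/Q) = (-0.613)(76.46/23).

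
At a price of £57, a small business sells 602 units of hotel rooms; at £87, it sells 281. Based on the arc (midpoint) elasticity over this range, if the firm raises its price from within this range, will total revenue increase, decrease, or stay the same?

Arc ε = (-321/30)(72.00/441.5) ≈ -1.745.
|ε| = 1.74 > 1, so demand is elastic. A price rise therefore reduces total revenue.

decrease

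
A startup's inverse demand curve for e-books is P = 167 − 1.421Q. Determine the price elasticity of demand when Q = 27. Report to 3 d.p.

-3.353

At Q = 27, P = 167 − 1.421(27) = 128.63.
dP/dQ = −1.421, so dQ/dP = 1/(−1.421) = -0.704.
ε = (dQ/dP)(P/Q) = (-0.704)(128.63/27).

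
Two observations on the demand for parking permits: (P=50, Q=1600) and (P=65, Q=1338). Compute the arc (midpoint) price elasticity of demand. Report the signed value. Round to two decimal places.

-0.68

ΔQ = 1338 − 1600 = -262; ΔP = 65 − 50 = 15.
Midpoints: P̄ = 57.50, Q̄ = 1469.0.
ε = (ΔQ/ΔP)(P̄/Q̄) = (-262/15)(57.50/1469.0).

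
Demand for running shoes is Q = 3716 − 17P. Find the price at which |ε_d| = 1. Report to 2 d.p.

109.29

For linear demand Q = a − bP, ε = −bP/(a − bP). |ε| = 1 when bP = a − bP, i.e. P = a/(2b).
P = 3716/(2·17) = 3716/34 = 109.2941.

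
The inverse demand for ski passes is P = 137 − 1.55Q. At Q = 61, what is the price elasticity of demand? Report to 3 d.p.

-0.449

At Q = 61, P = 137 − 1.55(61) = 42.45.
dP/dQ = −1.55, so dQ/dP = 1/(−1.55) = -0.645.
ε = (dQ/dP)(P/Q) = (-0.645)(42.45/61).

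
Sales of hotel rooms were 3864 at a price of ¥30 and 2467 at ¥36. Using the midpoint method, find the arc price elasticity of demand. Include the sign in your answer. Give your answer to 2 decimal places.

-2.43

ΔQ = 2467 − 3864 = -1397; ΔP = 36 − 30 = 6.
Midpoints: P̄ = 33.00, Q̄ = 3165.5.
ε = (ΔQ/ΔP)(P̄/Q̄) = (-1397/6)(33.00/3165.5).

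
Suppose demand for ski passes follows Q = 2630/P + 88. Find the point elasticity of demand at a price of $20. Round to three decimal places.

At P = 20, Q = 219.500.
dQ/dP = −2630/P² = -6.575.
ε = (dQ/dP)(P/Q) = (-6.575)(20/219.500).
|ε| < 1, so demand is inelastic at this price.

-0.599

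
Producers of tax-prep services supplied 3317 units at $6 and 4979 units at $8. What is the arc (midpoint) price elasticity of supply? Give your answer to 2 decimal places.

1.40

ΔQ = 4979 − 3317 = 1662; ΔP = 8 − 6 = 2.
Midpoints: P̄ = 7.00, Q̄ = 4148.0.
ε_s = (ΔQ/ΔP)(P̄/Q̄) = (1662/2)(7.00/4148.0).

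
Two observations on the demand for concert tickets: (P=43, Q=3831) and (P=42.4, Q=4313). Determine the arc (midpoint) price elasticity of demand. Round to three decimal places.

-8.424

ΔQ = 4313 − 3831 = 482; ΔP = 42.4 − 43 = -0.6.
Midpoints: P̄ = 42.70, Q̄ = 4072.0.
ε = (ΔQ/ΔP)(P̄/Q̄) = (482/-0.6)(42.70/4072.0).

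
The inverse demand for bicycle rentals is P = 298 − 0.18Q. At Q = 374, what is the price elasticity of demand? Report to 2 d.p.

-3.43

At Q = 374, P = 298 − 0.18(374) = 230.68.
dP/dQ = −0.18, so dQ/dP = 1/(−0.18) = -5.556.
ε = (dQ/dP)(P/Q) = (-5.556)(230.68/374).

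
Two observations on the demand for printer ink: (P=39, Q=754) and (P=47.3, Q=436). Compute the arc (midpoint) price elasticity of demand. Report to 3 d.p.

ΔQ = 436 − 754 = -318; ΔP = 47.3 − 39 = 8.3.
Midpoints: P̄ = 43.15, Q̄ = 595.0.
ε = (ΔQ/ΔP)(P̄/Q̄) = (-318/8.3)(43.15/595.0).

-2.779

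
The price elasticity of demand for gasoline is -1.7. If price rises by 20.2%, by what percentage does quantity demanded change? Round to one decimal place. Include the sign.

-34.3%

%ΔQ ≈ ε × %ΔP = (-1.7)(20.2%) = -34.34%.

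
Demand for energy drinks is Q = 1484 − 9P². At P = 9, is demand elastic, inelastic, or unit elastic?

elastic

Q = 755, dQ/dP = -162.
ε = (dQ/dP)(P/Q) ≈ -1.931.
|ε| = 1.93 > 1.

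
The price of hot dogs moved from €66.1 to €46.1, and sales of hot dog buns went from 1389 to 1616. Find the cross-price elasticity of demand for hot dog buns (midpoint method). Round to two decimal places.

-0.42

ΔQ_x = 1616 − 1389 = 227; ΔP_y = 46.1 − 66.1 = -20.0.
Midpoints: P̄_y = 56.10, Q̄_x = 1502.5.
ε_xy = (ΔQ_x/ΔP_y)(P̄_y/Q̄_x) = (227/-20.0)(56.10/1502.5).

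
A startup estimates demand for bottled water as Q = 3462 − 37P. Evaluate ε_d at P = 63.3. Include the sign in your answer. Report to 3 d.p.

-2.091

At P = 63.3, Q = 1119.900.
dQ/dP = −37.
ε = (dQ/dP)(P/Q) = (-37)(63.3/1119.900).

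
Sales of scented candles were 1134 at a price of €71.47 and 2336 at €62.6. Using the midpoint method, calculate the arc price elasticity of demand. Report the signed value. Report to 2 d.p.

-5.24

ΔQ = 2336 − 1134 = 1202; ΔP = 62.6 − 71.47 = -8.87.
Midpoints: P̄ = 67.03, Q̄ = 1735.0.
ε = (ΔQ/ΔP)(P̄/Q̄) = (1202/-8.87)(67.03/1735.0).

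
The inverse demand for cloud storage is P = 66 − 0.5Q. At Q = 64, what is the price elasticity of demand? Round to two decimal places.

-1.06

At Q = 64, P = 66 − 0.5(64) = 34.00.
dP/dQ = −0.5, so dQ/dP = 1/(−0.5) = -2.000.
ε = (dQ/dP)(P/Q) = (-2.000)(34.00/64).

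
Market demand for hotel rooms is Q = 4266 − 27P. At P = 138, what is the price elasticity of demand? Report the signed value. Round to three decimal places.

At P = 138, Q = 540.
dQ/dP = −27.
ε = (dQ/dP)(P/Q) = (-27)(138/540).

-6.900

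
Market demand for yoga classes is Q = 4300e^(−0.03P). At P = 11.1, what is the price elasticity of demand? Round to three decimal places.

-0.333

At P = 11.1, Q = 3082.112.
dQ/dP = −0.03·4300e^(−0.03P) = −0.03Q = -92.463.
ε = (dQ/dP)(P/Q) = (-92.463)(11.1/3082.112).
|ε| < 1, so demand is inelastic at this price.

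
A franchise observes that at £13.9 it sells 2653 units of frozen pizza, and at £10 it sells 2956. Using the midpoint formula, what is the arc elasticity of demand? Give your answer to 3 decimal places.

ΔQ = 2956 − 2653 = 303; ΔP = 10 − 13.9 = -3.9.
Midpoints: P̄ = 11.95, Q̄ = 2804.5.
ε = (ΔQ/ΔP)(P̄/Q̄) = (303/-3.9)(11.95/2804.5).

-0.331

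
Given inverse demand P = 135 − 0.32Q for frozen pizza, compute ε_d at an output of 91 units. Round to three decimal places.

-3.636

At Q = 91, P = 135 − 0.32(91) = 105.88.
dP/dQ = −0.32, so dQ/dP = 1/(−0.32) = -3.125.
ε = (dQ/dP)(P/Q) = (-3.125)(105.88/91).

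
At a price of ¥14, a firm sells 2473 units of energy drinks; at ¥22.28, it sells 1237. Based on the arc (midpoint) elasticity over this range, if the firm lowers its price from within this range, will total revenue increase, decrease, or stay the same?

Arc ε = (-1236/8.28)(18.14/1855.0) ≈ -1.460.
|ε| = 1.46 > 1, so demand is elastic. A price cut therefore raises total revenue.

increase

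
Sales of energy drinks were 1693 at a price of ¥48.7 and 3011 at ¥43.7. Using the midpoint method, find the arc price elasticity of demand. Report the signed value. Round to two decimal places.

ΔQ = 3011 − 1693 = 1318; ΔP = 43.7 − 48.7 = -5.
Midpoints: P̄ = 46.20, Q̄ = 2352.0.
ε = (ΔQ/ΔP)(P̄/Q̄) = (1318/-5)(46.20/2352.0).

-5.18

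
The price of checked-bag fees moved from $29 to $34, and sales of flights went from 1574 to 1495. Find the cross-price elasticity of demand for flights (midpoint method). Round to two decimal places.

ΔQ_x = 1495 − 1574 = -79; ΔP_y = 34 − 29 = 5.
Midpoints: P̄_y = 31.50, Q̄_x = 1534.5.
ε_xy = (ΔQ_x/ΔP_y)(P̄_y/Q̄_x) = (-79/5)(31.50/1534.5).

-0.32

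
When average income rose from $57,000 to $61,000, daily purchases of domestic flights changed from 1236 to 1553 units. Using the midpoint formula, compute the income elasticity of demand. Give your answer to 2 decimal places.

3.35

ΔQ = 317, ΔI = 4000. Midpoints: Ī = 59,000, Q̄ = 1394.5.
ε_I = (ΔQ/ΔI)(Ī/Q̄) = (317/4000)(59000/1394.5).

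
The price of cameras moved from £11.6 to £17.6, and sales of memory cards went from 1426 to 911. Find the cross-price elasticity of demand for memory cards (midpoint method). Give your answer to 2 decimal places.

-1.07

ΔQ_x = 911 − 1426 = -515; ΔP_y = 17.6 − 11.6 = 6.0.
Midpoints: P̄_y = 14.60, Q̄_x = 1168.5.
ε_xy = (ΔQ_x/ΔP_y)(P̄_y/Q̄_x) = (-515/6.0)(14.60/1168.5).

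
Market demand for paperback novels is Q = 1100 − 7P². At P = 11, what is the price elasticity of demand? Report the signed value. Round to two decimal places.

At P = 11, Q = 253.
dQ/dP = −14P = -154.
ε = (dQ/dP)(P/Q) = (-154)(11/253).

-6.70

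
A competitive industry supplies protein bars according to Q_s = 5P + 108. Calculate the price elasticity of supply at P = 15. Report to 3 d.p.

0.410

At P = 15, Q_s = 183.
dQ_s/dP = 5.
ε_s = (dQ_s/dP)(P/Q_s) = (5)(15/183).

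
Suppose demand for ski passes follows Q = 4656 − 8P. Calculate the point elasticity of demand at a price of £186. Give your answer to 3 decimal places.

-0.470

At P = 186, Q = 3168.
dQ/dP = −8.
ε = (dQ/dP)(P/Q) = (-8)(186/3168).
|ε| < 1, so demand is inelastic at this price.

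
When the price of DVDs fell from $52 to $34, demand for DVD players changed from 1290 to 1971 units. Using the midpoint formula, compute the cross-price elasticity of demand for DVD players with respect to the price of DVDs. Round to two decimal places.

-1.00

ΔQ_x = 1971 − 1290 = 681; ΔP_y = 34 − 52 = -18.
Midpoints: P̄_y = 43.00, Q̄_x = 1630.5.
ε_xy = (ΔQ_x/ΔP_y)(P̄_y/Q̄_x) = (681/-18)(43.00/1630.5).
ε_xy < 0, so the goods are complements.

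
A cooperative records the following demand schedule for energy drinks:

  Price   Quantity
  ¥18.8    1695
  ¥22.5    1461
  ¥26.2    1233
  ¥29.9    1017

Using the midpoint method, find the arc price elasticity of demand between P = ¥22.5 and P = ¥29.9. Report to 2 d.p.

-1.27

At P = 22.5, Q = 1461; at P = 29.9, Q = 1017.
ΔQ = -444, ΔP = 7.4. Midpoints: P̄ = 26.20, Q̄ = 1239.0.
ε = (ΔQ/ΔP)(P̄/Q̄) = (-444/7.4)(26.20/1239.0).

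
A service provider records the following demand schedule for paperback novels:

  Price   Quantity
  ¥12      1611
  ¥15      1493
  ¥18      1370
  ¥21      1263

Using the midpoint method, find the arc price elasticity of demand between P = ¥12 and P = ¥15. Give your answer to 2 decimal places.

-0.34

At P = 12, Q = 1611; at P = 15, Q = 1493.
ΔQ = -118, ΔP = 3. Midpoints: P̄ = 13.50, Q̄ = 1552.0.
ε = (ΔQ/ΔP)(P̄/Q̄) = (-118/3)(13.50/1552.0).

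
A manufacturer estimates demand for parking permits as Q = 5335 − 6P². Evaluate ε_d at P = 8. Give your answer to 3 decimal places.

At P = 8, Q = 4951.
dQ/dP = −12P = -96.
ε = (dQ/dP)(P/Q) = (-96)(8/4951).
|ε| < 1, so demand is inelastic at this price.

-0.155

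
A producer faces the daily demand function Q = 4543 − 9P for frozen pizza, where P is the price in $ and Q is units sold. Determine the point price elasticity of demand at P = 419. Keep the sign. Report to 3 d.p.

At P = 419, Q = 772.
dQ/dP = −9.
ε = (dQ/dP)(P/Q) = (-9)(419/772).
|ε| > 1, so demand is elastic at this price.

-4.885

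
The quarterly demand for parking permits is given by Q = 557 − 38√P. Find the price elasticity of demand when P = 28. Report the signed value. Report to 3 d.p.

-0.282

At P = 28, Q = 355.923.
dQ/dP = −38/(2√P) = -3.591.
ε = (dQ/dP)(P/Q) = (-3.591)(28/355.923).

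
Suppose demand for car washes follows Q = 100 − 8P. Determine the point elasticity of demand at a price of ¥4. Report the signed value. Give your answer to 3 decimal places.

At P = 4, Q = 68.
dQ/dP = −8.
ε = (dQ/dP)(P/Q) = (-8)(4/68).
|ε| < 1, so demand is inelastic at this price.

-0.471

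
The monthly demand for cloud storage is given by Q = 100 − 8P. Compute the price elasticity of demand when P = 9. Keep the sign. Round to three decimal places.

At P = 9, Q = 28.
dQ/dP = −8.
ε = (dQ/dP)(P/Q) = (-8)(9/28).
|ε| > 1, so demand is elastic at this price.

-2.571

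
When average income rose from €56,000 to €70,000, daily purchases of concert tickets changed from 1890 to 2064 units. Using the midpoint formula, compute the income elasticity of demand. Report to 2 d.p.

ΔQ = 174, ΔI = 14000. Midpoints: Ī = 63,000, Q̄ = 1977.0.
ε_I = (ΔQ/ΔI)(Ī/Q̄) = (174/14000)(63000/1977.0).
ε_I > 0, so the good is normal.

0.40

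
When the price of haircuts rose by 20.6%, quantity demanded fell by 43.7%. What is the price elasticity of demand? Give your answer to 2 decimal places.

ε = %ΔQ / %ΔP = (-43.7)/(20.6) = -2.121.

-2.12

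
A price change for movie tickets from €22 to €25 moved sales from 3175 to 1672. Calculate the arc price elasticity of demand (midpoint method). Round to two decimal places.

ΔQ = 1672 − 3175 = -1503; ΔP = 25 − 22 = 3.
Midpoints: P̄ = 23.50, Q̄ = 2423.5.
ε = (ΔQ/ΔP)(P̄/Q̄) = (-1503/3)(23.50/2423.5).

-4.86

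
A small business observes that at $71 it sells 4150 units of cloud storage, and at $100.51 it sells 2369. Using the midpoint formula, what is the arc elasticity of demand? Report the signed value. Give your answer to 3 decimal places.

ΔQ = 2369 − 4150 = -1781; ΔP = 100.51 − 71 = 29.51.
Midpoints: P̄ = 85.75, Q̄ = 3259.5.
ε = (ΔQ/ΔP)(P̄/Q̄) = (-1781/29.51)(85.75/3259.5).

-1.588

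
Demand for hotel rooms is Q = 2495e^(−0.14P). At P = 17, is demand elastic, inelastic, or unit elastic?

Q = 230.914, dQ/dP = -32.328.
ε = (dQ/dP)(P/Q) ≈ -2.380.
|ε| = 2.38 > 1.

elastic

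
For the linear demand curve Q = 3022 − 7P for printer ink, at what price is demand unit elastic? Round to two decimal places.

215.86

For linear demand Q = a − bP, ε = −bP/(a − bP). |ε| = 1 when bP = a − bP, i.e. P = a/(2b).
P = 3022/(2·7) = 3022/14 = 215.8571.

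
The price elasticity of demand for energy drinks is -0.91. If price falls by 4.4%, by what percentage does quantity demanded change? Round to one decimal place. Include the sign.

4.0%

%ΔQ ≈ ε × %ΔP = (-0.91)(-4.4%) = 4.00%.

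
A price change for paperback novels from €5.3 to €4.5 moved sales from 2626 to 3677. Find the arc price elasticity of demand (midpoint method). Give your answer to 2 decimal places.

-2.04

ΔQ = 3677 − 2626 = 1051; ΔP = 4.5 − 5.3 = -0.8.
Midpoints: P̄ = 4.90, Q̄ = 3151.5.
ε = (ΔQ/ΔP)(P̄/Q̄) = (1051/-0.8)(4.90/3151.5).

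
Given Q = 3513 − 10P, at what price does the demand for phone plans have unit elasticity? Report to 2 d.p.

175.65

For linear demand Q = a − bP, ε = −bP/(a − bP). |ε| = 1 when bP = a − bP, i.e. P = a/(2b).
P = 3513/(2·10) = 3513/20 = 175.6500.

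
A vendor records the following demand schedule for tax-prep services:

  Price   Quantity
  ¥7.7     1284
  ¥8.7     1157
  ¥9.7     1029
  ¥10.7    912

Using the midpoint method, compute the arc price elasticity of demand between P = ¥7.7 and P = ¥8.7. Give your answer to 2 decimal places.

At P = 7.7, Q = 1284; at P = 8.7, Q = 1157.
ΔQ = -127, ΔP = 1.0. Midpoints: P̄ = 8.20, Q̄ = 1220.5.
ε = (ΔQ/ΔP)(P̄/Q̄) = (-127/1.0)(8.20/1220.5).

-0.85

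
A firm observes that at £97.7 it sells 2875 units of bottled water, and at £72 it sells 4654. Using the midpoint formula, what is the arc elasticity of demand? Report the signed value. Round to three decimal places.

ΔQ = 4654 − 2875 = 1779; ΔP = 72 − 97.7 = -25.7.
Midpoints: P̄ = 84.85, Q̄ = 3764.5.
ε = (ΔQ/ΔP)(P̄/Q̄) = (1779/-25.7)(84.85/3764.5).

-1.560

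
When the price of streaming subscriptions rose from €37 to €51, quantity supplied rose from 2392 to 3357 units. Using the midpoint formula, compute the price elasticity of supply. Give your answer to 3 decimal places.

ΔQ = 3357 − 2392 = 965; ΔP = 51 − 37 = 14.
Midpoints: P̄ = 44.00, Q̄ = 2874.5.
ε_s = (ΔQ/ΔP)(P̄/Q̄) = (965/14)(44.00/2874.5).

1.055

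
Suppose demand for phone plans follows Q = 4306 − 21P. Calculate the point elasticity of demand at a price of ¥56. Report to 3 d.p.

-0.376

At P = 56, Q = 3130.
dQ/dP = −21.
ε = (dQ/dP)(P/Q) = (-21)(56/3130).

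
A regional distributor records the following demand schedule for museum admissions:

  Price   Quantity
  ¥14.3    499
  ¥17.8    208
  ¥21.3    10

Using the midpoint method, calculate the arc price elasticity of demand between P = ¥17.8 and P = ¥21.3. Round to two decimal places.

At P = 17.8, Q = 208; at P = 21.3, Q = 10.
ΔQ = -198, ΔP = 3.5. Midpoints: P̄ = 19.55, Q̄ = 109.0.
ε = (ΔQ/ΔP)(P̄/Q̄) = (-198/3.5)(19.55/109.0).

-10.15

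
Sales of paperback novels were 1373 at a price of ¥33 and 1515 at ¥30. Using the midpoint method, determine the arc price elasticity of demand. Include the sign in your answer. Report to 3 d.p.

ΔQ = 1515 − 1373 = 142; ΔP = 30 − 33 = -3.
Midpoints: P̄ = 31.50, Q̄ = 1444.0.
ε = (ΔQ/ΔP)(P̄/Q̄) = (142/-3)(31.50/1444.0).

-1.033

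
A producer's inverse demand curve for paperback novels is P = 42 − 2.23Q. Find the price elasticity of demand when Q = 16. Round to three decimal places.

-0.177

At Q = 16, P = 42 − 2.23(16) = 6.32.
dP/dQ = −2.23, so dQ/dP = 1/(−2.23) = -0.448.
ε = (dQ/dP)(P/Q) = (-0.448)(6.32/16).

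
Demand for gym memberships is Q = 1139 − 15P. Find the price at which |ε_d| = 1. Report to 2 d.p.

37.97

For linear demand Q = a − bP, ε = −bP/(a − bP). |ε| = 1 when bP = a − bP, i.e. P = a/(2b).
P = 1139/(2·15) = 1139/30 = 37.9667.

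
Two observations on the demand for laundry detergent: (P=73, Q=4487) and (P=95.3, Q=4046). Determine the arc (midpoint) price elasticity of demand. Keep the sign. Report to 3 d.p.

ΔQ = 4046 − 4487 = -441; ΔP = 95.3 − 73 = 22.3.
Midpoints: P̄ = 84.15, Q̄ = 4266.5.
ε = (ΔQ/ΔP)(P̄/Q̄) = (-441/22.3)(84.15/4266.5).

-0.390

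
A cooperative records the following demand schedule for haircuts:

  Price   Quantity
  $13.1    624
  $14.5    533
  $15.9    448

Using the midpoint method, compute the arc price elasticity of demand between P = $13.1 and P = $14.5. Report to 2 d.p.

At P = 13.1, Q = 624; at P = 14.5, Q = 533.
ΔQ = -91, ΔP = 1.4. Midpoints: P̄ = 13.80, Q̄ = 578.5.
ε = (ΔQ/ΔP)(P̄/Q̄) = (-91/1.4)(13.80/578.5).

-1.55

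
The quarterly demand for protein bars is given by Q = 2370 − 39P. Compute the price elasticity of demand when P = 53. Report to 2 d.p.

-6.82

At P = 53, Q = 303.
dQ/dP = −39.
ε = (dQ/dP)(P/Q) = (-39)(53/303).
|ε| > 1, so demand is elastic at this price.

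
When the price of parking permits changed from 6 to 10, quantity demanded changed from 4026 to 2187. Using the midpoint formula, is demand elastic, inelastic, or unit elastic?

elastic

Arc ε ≈ -1.184.
|ε| = 1.18 > 1.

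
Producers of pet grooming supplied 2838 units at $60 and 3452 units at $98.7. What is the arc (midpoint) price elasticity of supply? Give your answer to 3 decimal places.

0.400

ΔQ = 3452 − 2838 = 614; ΔP = 98.7 − 60 = 38.7.
Midpoints: P̄ = 79.35, Q̄ = 3145.0.
ε_s = (ΔQ/ΔP)(P̄/Q̄) = (614/38.7)(79.35/3145.0).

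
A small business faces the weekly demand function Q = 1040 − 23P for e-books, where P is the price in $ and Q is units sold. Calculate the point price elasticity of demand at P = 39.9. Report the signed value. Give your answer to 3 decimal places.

At P = 39.9, Q = 122.300.
dQ/dP = −23.
ε = (dQ/dP)(P/Q) = (-23)(39.9/122.300).
|ε| > 1, so demand is elastic at this price.

-7.504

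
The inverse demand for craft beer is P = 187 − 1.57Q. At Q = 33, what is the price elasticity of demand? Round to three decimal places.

At Q = 33, P = 187 − 1.57(33) = 135.19.
dP/dQ = −1.57, so dQ/dP = 1/(−1.57) = -0.637.
ε = (dQ/dP)(P/Q) = (-0.637)(135.19/33).

-2.609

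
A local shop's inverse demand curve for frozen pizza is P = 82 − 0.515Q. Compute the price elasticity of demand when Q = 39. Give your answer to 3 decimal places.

-3.083

At Q = 39, P = 82 − 0.515(39) = 61.91.
dP/dQ = −0.515, so dQ/dP = 1/(−0.515) = -1.942.
ε = (dQ/dP)(P/Q) = (-1.942)(61.91/39).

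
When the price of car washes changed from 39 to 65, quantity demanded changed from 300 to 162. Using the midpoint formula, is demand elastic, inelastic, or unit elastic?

Arc ε ≈ -1.195.
|ε| = 1.19 > 1.

elastic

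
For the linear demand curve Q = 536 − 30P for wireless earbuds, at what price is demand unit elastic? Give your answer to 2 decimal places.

For linear demand Q = a − bP, ε = −bP/(a − bP). |ε| = 1 when bP = a − bP, i.e. P = a/(2b).
P = 536/(2·30) = 536/60 = 8.9333.

8.93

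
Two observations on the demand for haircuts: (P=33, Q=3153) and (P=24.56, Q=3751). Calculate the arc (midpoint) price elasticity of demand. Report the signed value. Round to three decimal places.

ΔQ = 3751 − 3153 = 598; ΔP = 24.56 − 33 = -8.44.
Midpoints: P̄ = 28.78, Q̄ = 3452.0.
ε = (ΔQ/ΔP)(P̄/Q̄) = (598/-8.44)(28.78/3452.0).

-0.591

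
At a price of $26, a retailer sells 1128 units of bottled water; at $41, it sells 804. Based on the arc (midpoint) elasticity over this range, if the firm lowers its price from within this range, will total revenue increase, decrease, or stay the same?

decrease

Arc ε = (-324/15)(33.50/966.0) ≈ -0.749.
|ε| = 0.75 < 1, so demand is inelastic. A price cut therefore reduces total revenue.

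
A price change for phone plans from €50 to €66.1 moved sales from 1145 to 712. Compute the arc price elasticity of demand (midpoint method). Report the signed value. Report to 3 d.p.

ΔQ = 712 − 1145 = -433; ΔP = 66.1 − 50 = 16.1.
Midpoints: P̄ = 58.05, Q̄ = 928.5.
ε = (ΔQ/ΔP)(P̄/Q̄) = (-433/16.1)(58.05/928.5).

-1.681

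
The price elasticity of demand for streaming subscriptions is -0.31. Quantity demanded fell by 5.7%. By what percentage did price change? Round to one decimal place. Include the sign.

%ΔP ≈ %ΔQ / ε = (-5.7%)/(-0.31) = 18.39%.

18.4%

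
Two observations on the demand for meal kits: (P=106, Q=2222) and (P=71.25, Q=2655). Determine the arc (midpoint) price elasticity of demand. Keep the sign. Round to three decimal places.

ΔQ = 2655 − 2222 = 433; ΔP = 71.25 − 106 = -34.75.
Midpoints: P̄ = 88.62, Q̄ = 2438.5.
ε = (ΔQ/ΔP)(P̄/Q̄) = (433/-34.75)(88.62/2438.5).

-0.453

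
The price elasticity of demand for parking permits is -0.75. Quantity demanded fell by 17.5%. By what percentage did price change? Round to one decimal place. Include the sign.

%ΔP ≈ %ΔQ / ε = (-17.5%)/(-0.75) = 23.33%.

23.3%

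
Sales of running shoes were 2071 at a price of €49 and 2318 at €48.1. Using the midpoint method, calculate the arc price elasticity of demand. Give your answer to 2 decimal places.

ΔQ = 2318 − 2071 = 247; ΔP = 48.1 − 49 = -0.9.
Midpoints: P̄ = 48.55, Q̄ = 2194.5.
ε = (ΔQ/ΔP)(P̄/Q̄) = (247/-0.9)(48.55/2194.5).

-6.07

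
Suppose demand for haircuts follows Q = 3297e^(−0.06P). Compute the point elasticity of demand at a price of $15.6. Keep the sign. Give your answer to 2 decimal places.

At P = 15.6, Q = 1293.062.
dQ/dP = −0.06·3297e^(−0.06P) = −0.06Q = -77.584.
ε = (dQ/dP)(P/Q) = (-77.584)(15.6/1293.062).
|ε| < 1, so demand is inelastic at this price.

-0.94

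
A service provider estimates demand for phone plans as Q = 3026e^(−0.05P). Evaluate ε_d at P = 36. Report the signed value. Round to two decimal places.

At P = 36, Q = 500.194.
dQ/dP = −0.05·3026e^(−0.05P) = −0.05Q = -25.010.
ε = (dQ/dP)(P/Q) = (-25.010)(36/500.194).

-1.80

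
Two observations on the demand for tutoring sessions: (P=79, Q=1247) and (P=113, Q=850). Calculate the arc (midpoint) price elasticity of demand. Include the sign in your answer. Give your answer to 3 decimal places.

ΔQ = 850 − 1247 = -397; ΔP = 113 − 79 = 34.
Midpoints: P̄ = 96.00, Q̄ = 1048.5.
ε = (ΔQ/ΔP)(P̄/Q̄) = (-397/34)(96.00/1048.5).

-1.069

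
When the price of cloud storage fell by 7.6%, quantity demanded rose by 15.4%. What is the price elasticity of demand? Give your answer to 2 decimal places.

-2.03

ε = %ΔQ / %ΔP = (15.4)/(-7.6) = -2.026.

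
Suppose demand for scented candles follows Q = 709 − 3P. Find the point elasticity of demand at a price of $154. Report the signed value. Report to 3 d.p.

-1.870

At P = 154, Q = 247.
dQ/dP = −3.
ε = (dQ/dP)(P/Q) = (-3)(154/247).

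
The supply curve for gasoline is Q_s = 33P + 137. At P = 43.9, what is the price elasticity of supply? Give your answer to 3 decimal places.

0.914

At P = 43.9, Q_s = 1585.70.
dQ_s/dP = 33.
ε_s = (dQ_s/dP)(P/Q_s) = (33)(43.9/1585.70).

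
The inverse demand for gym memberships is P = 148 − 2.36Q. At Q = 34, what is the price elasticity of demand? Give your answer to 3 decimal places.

At Q = 34, P = 148 − 2.36(34) = 67.76.
dP/dQ = −2.36, so dQ/dP = 1/(−2.36) = -0.424.
ε = (dQ/dP)(P/Q) = (-0.424)(67.76/34).

-0.844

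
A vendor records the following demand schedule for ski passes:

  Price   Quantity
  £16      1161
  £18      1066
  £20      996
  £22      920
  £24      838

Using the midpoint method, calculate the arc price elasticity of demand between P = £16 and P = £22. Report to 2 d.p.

At P = 16, Q = 1161; at P = 22, Q = 920.
ΔQ = -241, ΔP = 6. Midpoints: P̄ = 19.00, Q̄ = 1040.5.
ε = (ΔQ/ΔP)(P̄/Q̄) = (-241/6)(19.00/1040.5).

-0.73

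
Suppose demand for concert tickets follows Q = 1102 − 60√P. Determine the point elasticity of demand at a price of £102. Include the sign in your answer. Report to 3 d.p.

At P = 102, Q = 496.030.
dQ/dP = −60/(2√P) = -2.970.
ε = (dQ/dP)(P/Q) = (-2.970)(102/496.030).

-0.611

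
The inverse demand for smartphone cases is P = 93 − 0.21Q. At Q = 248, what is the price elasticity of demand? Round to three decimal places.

At Q = 248, P = 93 − 0.21(248) = 40.92.
dP/dQ = −0.21, so dQ/dP = 1/(−0.21) = -4.762.
ε = (dQ/dP)(P/Q) = (-4.762)(40.92/248).

-0.786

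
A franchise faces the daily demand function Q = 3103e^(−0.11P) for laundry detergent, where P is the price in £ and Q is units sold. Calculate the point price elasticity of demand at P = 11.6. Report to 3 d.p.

At P = 11.6, Q = 866.208.
dQ/dP = −0.11·3103e^(−0.11P) = −0.11Q = -95.283.
ε = (dQ/dP)(P/Q) = (-95.283)(11.6/866.208).
|ε| > 1, so demand is elastic at this price.

-1.276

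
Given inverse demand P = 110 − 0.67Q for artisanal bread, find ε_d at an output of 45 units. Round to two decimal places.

At Q = 45, P = 110 − 0.67(45) = 79.85.
dP/dQ = −0.67, so dQ/dP = 1/(−0.67) = -1.493.
ε = (dQ/dP)(P/Q) = (-1.493)(79.85/45).

-2.65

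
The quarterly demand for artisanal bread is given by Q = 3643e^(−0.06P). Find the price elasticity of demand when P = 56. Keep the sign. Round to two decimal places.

-3.36

At P = 56, Q = 126.541.
dQ/dP = −0.06·3643e^(−0.06P) = −0.06Q = -7.592.
ε = (dQ/dP)(P/Q) = (-7.592)(56/126.541).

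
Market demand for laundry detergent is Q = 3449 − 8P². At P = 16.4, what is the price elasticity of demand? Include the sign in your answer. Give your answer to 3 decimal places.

-3.317

At P = 16.4, Q = 1297.320.
dQ/dP = −16P = -262.400.
ε = (dQ/dP)(P/Q) = (-262.400)(16.4/1297.320).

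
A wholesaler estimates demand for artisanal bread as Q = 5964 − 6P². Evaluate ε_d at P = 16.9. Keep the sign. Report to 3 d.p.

-0.806

At P = 16.9, Q = 4250.340.
dQ/dP = −12P = -202.800.
ε = (dQ/dP)(P/Q) = (-202.800)(16.9/4250.340).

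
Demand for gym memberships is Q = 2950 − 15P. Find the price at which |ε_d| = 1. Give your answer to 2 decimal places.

98.33

For linear demand Q = a − bP, ε = −bP/(a − bP). |ε| = 1 when bP = a − bP, i.e. P = a/(2b).
P = 2950/(2·15) = 2950/30 = 98.3333.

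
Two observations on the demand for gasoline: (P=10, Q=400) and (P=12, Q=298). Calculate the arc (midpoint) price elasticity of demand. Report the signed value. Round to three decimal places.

ΔQ = 298 − 400 = -102; ΔP = 12 − 10 = 2.
Midpoints: P̄ = 11.00, Q̄ = 349.0.
ε = (ΔQ/ΔP)(P̄/Q̄) = (-102/2)(11.00/349.0).

-1.607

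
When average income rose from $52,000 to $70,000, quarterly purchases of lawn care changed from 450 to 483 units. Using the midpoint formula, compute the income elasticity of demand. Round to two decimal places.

0.24

ΔQ = 33, ΔI = 18000. Midpoints: Ī = 61,000, Q̄ = 466.5.
ε_I = (ΔQ/ΔI)(Ī/Q̄) = (33/18000)(61000/466.5).
ε_I > 0, so the good is normal.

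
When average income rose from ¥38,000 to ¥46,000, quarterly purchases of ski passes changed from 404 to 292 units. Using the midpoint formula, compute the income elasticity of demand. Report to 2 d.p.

-1.69

ΔQ = -112, ΔI = 8000. Midpoints: Ī = 42,000, Q̄ = 348.0.
ε_I = (ΔQ/ΔI)(Ī/Q̄) = (-112/8000)(42000/348.0).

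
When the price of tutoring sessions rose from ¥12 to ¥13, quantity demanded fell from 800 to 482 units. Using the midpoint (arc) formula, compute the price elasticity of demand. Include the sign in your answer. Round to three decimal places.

ΔQ = 482 − 800 = -318; ΔP = 13 − 12 = 1.
Midpoints: P̄ = 12.50, Q̄ = 641.0.
ε = (ΔQ/ΔP)(P̄/Q̄) = (-318/1)(12.50/641.0).

-6.201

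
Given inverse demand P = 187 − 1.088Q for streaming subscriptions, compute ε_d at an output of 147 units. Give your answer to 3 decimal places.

-0.169

At Q = 147, P = 187 − 1.088(147) = 27.06.
dP/dQ = −1.088, so dQ/dP = 1/(−1.088) = -0.919.
ε = (dQ/dP)(P/Q) = (-0.919)(27.06/147).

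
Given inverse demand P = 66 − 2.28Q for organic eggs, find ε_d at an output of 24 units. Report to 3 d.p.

-0.206

At Q = 24, P = 66 − 2.28(24) = 11.28.
dP/dQ = −2.28, so dQ/dP = 1/(−2.28) = -0.439.
ε = (dQ/dP)(P/Q) = (-0.439)(11.28/24).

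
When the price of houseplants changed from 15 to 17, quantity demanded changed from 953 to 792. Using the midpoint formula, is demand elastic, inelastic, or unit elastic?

Arc ε ≈ -1.476.
|ε| = 1.48 > 1.

elastic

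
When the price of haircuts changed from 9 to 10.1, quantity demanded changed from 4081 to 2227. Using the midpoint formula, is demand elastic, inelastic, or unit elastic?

elastic

Arc ε ≈ -5.103.
|ε| = 5.10 > 1.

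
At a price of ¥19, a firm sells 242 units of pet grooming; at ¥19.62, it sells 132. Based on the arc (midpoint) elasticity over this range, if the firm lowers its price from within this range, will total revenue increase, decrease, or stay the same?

Arc ε = (-110/0.62)(19.31/187.0) ≈ -18.321.
|ε| = 18.32 > 1, so demand is elastic. A price cut therefore raises total revenue.

increase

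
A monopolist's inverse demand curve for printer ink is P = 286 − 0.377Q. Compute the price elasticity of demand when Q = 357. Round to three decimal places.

-1.125

At Q = 357, P = 286 − 0.377(357) = 151.41.
dP/dQ = −0.377, so dQ/dP = 1/(−0.377) = -2.653.
ε = (dQ/dP)(P/Q) = (-2.653)(151.41/357).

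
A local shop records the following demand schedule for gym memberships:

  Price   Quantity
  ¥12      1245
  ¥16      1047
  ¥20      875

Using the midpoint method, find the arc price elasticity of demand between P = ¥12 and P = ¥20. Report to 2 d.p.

At P = 12, Q = 1245; at P = 20, Q = 875.
ΔQ = -370, ΔP = 8. Midpoints: P̄ = 16.00, Q̄ = 1060.0.
ε = (ΔQ/ΔP)(P̄/Q̄) = (-370/8)(16.00/1060.0).

-0.70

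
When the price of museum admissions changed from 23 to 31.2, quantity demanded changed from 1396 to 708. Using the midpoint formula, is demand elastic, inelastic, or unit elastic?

Arc ε ≈ -2.161.
|ε| = 2.16 > 1.

elastic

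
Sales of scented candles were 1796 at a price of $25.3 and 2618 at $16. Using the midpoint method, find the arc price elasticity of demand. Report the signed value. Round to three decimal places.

-0.827

ΔQ = 2618 − 1796 = 822; ΔP = 16 − 25.3 = -9.3.
Midpoints: P̄ = 20.65, Q̄ = 2207.0.
ε = (ΔQ/ΔP)(P̄/Q̄) = (822/-9.3)(20.65/2207.0).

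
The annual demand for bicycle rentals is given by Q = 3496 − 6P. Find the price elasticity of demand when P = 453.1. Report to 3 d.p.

-3.497

At P = 453.1, Q = 777.400.
dQ/dP = −6.
ε = (dQ/dP)(P/Q) = (-6)(453.1/777.400).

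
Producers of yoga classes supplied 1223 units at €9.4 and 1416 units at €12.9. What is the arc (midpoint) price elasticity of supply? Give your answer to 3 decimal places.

0.466

ΔQ = 1416 − 1223 = 193; ΔP = 12.9 − 9.4 = 3.5.
Midpoints: P̄ = 11.15, Q̄ = 1319.5.
ε_s = (ΔQ/ΔP)(P̄/Q̄) = (193/3.5)(11.15/1319.5).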